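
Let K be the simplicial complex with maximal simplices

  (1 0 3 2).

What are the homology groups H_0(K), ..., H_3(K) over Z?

We work with the vertex ordering 0 < 1 < 2 < 3. The simplices of K, each written with vertices in increasing order, are:

  0-simplices (4): [0], [1], [2], [3]
  1-simplices (6): [0,1], [0,2], [0,3], [1,2], [1,3], [2,3]
  2-simplices (4): [0,1,2], [0,1,3], [0,2,3], [1,2,3]
  3-simplices (1): [0,1,2,3]

so the chain groups are C_0 ≅ Z^4, C_1 ≅ Z^6, C_2 ≅ Z^4, C_3 ≅ Z^1.

Boundary ∂_1: C_1 → C_0 maps an edge to its endpoints' difference, ∂[p,q] = q − p.
The resulting 4×6 matrix has rank 3, and its Smith normal form has invariant factors (1,1,1).

The boundary map ∂_2: C_2 → C_1 maps a triangle to the signed sum of its edges. For instance
  ∂[0,2,3] = [2,3] − [0,3] + [0,2],
  ∂[1,2,3] = [2,3] − [1,3] + [1,2].
The 6×4 boundary matrix has rank 3 and Smith normal form diag(1,1,1).

Boundary ∂_3: C_3 → C_2 sends each 3-simplex σ to the alternating sum Σ_i (−1)^i (σ with its i-th vertex removed). For instance
  ∂[0,1,2,3] = [1,2,3] − [0,2,3] + [0,1,3] − [0,1,2].
The 4×1 boundary matrix has rank 1 and Smith normal form diag(1).

Computing H_k = (kernel of ∂_k) / (image of ∂_{k+1}):

  H_0: rank C_0 − rank ∂_1 = 4 − 3 = 1, and the invariant factors of ∂_1 are all 1, so H_0 = Z.
  H_1: rank ker ∂_1 − rank ∂_2 = (6 − 3) − 3 = 0, and the invariant factors of ∂_2 are all 1, so H_1 = 0.
  H_2: rank ker ∂_2 − rank ∂_3 = (4 − 3) − 1 = 0, and the invariant factors of ∂_3 are all 1, so H_2 = 0.
  H_3: rank ker ∂_3 − rank ∂_4 = (1 − 1) − 0 = 0, and there is no ∂_4, so H_3 = 0.

H_0 ≅ Z,  H_1 = 0,  H_2 = 0,  H_3 = 0.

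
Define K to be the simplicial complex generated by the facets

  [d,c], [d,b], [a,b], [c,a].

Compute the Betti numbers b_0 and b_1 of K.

b_0 = 1, b_1 = 1.

We work with the vertex ordering a < b < c < d. The simplices of K, each written with vertices in increasing order, are:

  0-simplices (4): a, b, c, d
  1-simplices (4): ab, ac, bd, cd

giving chain groups C_0 ≅ Z^4, C_1 ≅ Z^4.

The boundary map ∂_1: C_1 → C_0 sends each edge [p,q] (with p < q) to q − p. For instance
  ∂ac = c − a.
The 4×4 boundary matrix has rank 3 and Smith normal form diag(1,1,1).

From H_k ≅ ker(∂_k) / im(∂_{k+1}) we obtain:

  H_0: rank C_0 − rank ∂_1 = 4 − 3 = 1, and the invariant factors of ∂_1 are all 1, so H_0 = Z.
  H_1: rank ker ∂_1 − rank ∂_2 = (4 − 3) − 0 = 1, and there is no ∂_2, so H_1 = Z.

As a check, the Euler characteristic is 4 − 4 = 0, which agrees with 1 − 1 = 0.
(K is a triangulation of the circle S^1.)

Hence the Betti numbers are b_0 = 1, b_1 = 1.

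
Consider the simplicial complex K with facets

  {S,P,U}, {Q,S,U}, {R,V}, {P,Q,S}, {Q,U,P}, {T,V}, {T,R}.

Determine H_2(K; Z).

H_2 ≅ Z.

K has 7 vertices, 9 edges, 4 triangles.
rank ∂_2 = 3, rank ∂_3 = 0 ⇒ b_2 = 4 − 3 − 0 = 1. So H_2 = Z.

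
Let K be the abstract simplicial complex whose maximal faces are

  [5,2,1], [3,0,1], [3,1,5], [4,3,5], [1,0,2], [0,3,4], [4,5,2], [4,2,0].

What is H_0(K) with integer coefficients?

We work with the vertex ordering 0 < 1 < 2 < 3 < 4 < 5. The simplices of K, each written with vertices in increasing order, are:

  0-simplices (6): [0], [1], [2], [3], [4], [5]
  1-simplices (12): [0,1], [0,2], [0,3], [0,4], [1,2], [1,3], [1,5], [2,4], [2,5], [3,4], [3,5], [4,5]
  2-simplices (8): [0,1,2], [0,1,3], [0,2,4], [0,3,4], [1,2,5], [1,3,5], [2,4,5], [3,4,5]

so the chain groups are C_0 ≅ Z^6, C_1 ≅ Z^12, C_2 ≅ Z^8.

∂_1: C_1 → C_0 sends each edge [p,q] (with p < q) to q − p. For instance
  ∂[2,5] = [5] − [2].
The 6×12 boundary matrix has rank 5 and Smith normal form diag(1,1,1,1,1).

Boundary ∂_2: C_2 → C_1 sends each 2-simplex [p,q,r] to [q,r] − [p,r] + [p,q]. For instance
  ∂[0,1,3] = [1,3] − [0,3] + [0,1],
  ∂[1,2,5] = [2,5] − [1,5] + [1,2].
The resulting 12×8 matrix has rank 7, and its Smith normal form has invariant factors (1,1,1,1,1,1,1).

From H_k ≅ ker(∂_k) / im(∂_{k+1}) we obtain:

  H_0: rank C_0 − rank ∂_1 = 6 − 5 = 1, and the invariant factors of ∂_1 are all 1, so H_0 ≅ Z.

(K is a triangulation of the 2-sphere S^2.)

H_0 ≅ Z.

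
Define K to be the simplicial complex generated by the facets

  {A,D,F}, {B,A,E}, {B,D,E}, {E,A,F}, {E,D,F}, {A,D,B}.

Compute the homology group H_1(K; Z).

Order the vertices as A < B < D < E < F. Listing each simplex with vertices in this order, K has dimension 2 with simplices:

  0-simplices (5): A, B, D, E, F
  1-simplices (9): AB, AD, AE, AF, BD, BE, DE, DF, EF
  2-simplices (6): ABD, ABE, ADF, AEF, BDE, DEF

so the chain groups are C_0 ≅ Z^5, C_1 ≅ Z^9, C_2 ≅ Z^6.

The boundary map ∂_1: C_1 → C_0 sends each edge [p,q] (with p < q) to q − p. For instance
  ∂AB = B − A.
This gives a 5×9 integer matrix of rank 4; reducing to Smith normal form yields diagonal entries (1,1,1,1).

Boundary ∂_2: C_2 → C_1 sends each 2-simplex [p,q,r] to [q,r] − [p,r] + [p,q]. For instance
  ∂DEF = EF − DF + DE,
  ∂ADF = DF − AF + AD.
The resulting 9×6 matrix has rank 5, and its Smith normal form has invariant factors (1,1,1,1,1).

Computing H_k = (kernel of ∂_k) / (image of ∂_{k+1}):

  H_1: rank ker ∂_1 − rank ∂_2 = (9 − 4) − 5 = 0, and the invariant factors of ∂_2 are all 1, so H_1 = 0.

(K is a triangulation of the 2-sphere S^2.)

H_1 = 0.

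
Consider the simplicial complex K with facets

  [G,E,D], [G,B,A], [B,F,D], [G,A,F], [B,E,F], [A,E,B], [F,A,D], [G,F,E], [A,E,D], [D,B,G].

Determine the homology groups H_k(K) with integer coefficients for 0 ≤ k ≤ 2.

H_0 ≅ Z,  H_1 ≅ Z/2Z,  H_2 = 0.

We work with the vertex ordering A < B < D < E < F < G. The simplices of K, each written with vertices in increasing order, are:

  0-simplices (6): A, B, D, E, F, G
  1-simplices (15): AB, AD, AE, AF, AG, BD, BE, BF, BG, DE, DF, DG, EF, EG, FG
  2-simplices (10): ABE, ABG, ADE, ADF, AFG, BDF, BDG, BEF, DEG, EFG

giving chain groups C_0 ≅ Z^6, C_1 ≅ Z^15, C_2 ≅ Z^10.

Boundary ∂_1: C_1 → C_0 is given by ∂[p,q] = [q] − [p]. For instance
  ∂AG = G − A.
This gives a 6×15 integer matrix of rank 5; reducing to Smith normal form yields diagonal entries (1,1,1,1,1).

The boundary map ∂_2: C_2 → C_1 sends each 2-simplex [p,q,r] to [q,r] − [p,r] + [p,q]. For instance
  ∂DEG = EG − DG + DE,
  ∂AFG = FG − AG + AF.
The resulting 15×10 matrix has rank 10, and its Smith normal form has invariant factors (1,1,1,1,1,1,1,1,1,2).

Reading off H_k = ker ∂_k / im ∂_{k+1}:

  H_0: rank C_0 − rank ∂_1 = 6 − 5 = 1, and the invariant factors of ∂_1 are all 1, so H_0 ≅ Z.
  H_1: rank ker ∂_1 − rank ∂_2 = (15 − 5) − 10 = 0, and ∂_2 has invariant factor 2 > 1, so H_1 ≅ Z/2Z.
  H_2: rank ker ∂_2 − rank ∂_3 = (10 − 10) − 0 = 0, and there is no ∂_3, so H_2 ≅ 0.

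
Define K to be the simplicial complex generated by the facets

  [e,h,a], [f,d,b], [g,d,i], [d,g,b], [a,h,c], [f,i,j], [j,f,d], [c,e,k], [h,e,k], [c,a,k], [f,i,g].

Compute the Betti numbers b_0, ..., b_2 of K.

K has 11 vertices, 22 edges, 11 triangles.
rank ∂_0 = 0, rank ∂_1 = 9 ⇒ b_0 = 11 − 0 − 9 = 2; all invariant factors of ∂_1 are 1 so no torsion. So H_0 ≅ Z^2.
rank ∂_1 = 9, rank ∂_2 = 11 ⇒ b_1 = 22 − 9 − 11 = 2; all invariant factors of ∂_2 are 1 so no torsion. So H_1 ≅ Z^2.
rank ∂_2 = 11, rank ∂_3 = 0 ⇒ b_2 = 11 − 11 − 0 = 0. So H_2 ≅ 0.

b_0 = 2, b_1 = 2, b_2 = 0.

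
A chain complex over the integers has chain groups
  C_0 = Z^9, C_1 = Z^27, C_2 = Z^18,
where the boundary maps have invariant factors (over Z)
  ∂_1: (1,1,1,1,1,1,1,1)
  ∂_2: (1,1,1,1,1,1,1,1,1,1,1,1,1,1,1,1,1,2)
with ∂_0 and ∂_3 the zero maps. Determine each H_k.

H_0: b_0 = 9 − 0 − 8 = 1; torsion from ∂_1 factors > 1: none. So H_0 = Z.
H_1: b_1 = 27 − 8 − 18 = 1; torsion from ∂_2 factors > 1: [2]. So H_1 = Z ⊕ Z/2.
H_2: b_2 = 18 − 18 − 0 = 0; torsion from ∂_3 factors > 1: none. So H_2 = 0.

H_0 = Z,  H_1 = Z ⊕ Z/2,  H_2 = 0.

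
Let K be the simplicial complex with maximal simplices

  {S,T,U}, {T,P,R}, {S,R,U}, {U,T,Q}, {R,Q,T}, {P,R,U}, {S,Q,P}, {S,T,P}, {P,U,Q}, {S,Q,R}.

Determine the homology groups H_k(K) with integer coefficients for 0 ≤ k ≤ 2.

H_0 = Z,  H_1 = Z/2,  H_2 = 0.

Take the total order P < Q < R < S < T < U on the vertex set. Then K (dimension 2) consists of the simplices:

  0-simplices (6): P, Q, R, S, T, U
  1-simplices (15): PQ, PR, PS, PT, PU, QR, QS, QT, QU, RS, RT, RU, ST, SU, TU
  2-simplices (10): PQS, PQU, PRT, PRU, PST, QRS, QRT, QTU, RSU, STU

so the chain groups are C_0 ≅ Z^6, C_1 ≅ Z^15, C_2 ≅ Z^10.

Boundary ∂_1: C_1 → C_0 maps an edge to its endpoints' difference, ∂[p,q] = q − p. For instance
  ∂QT = T − Q.
The resulting 6×15 matrix has rank 5, and its Smith normal form has invariant factors (1,1,1,1,1).

∂_2: C_2 → C_1 maps a triangle to the signed sum of its edges. For instance
  ∂PRT = RT − PT + PR,
  ∂RSU = SU − RU + RS.
As a 15×10 matrix over Z this has rank 10, with invariant factors (1,1,1,1,1,1,1,1,1,2).

From H_k ≅ ker(∂_k) / im(∂_{k+1}) we obtain:

  H_0: rank C_0 − rank ∂_1 = 6 − 5 = 1, and the invariant factors of ∂_1 are all 1, so H_0 ≅ Z.
  H_1: rank ker ∂_1 − rank ∂_2 = (15 − 5) − 10 = 0, and ∂_2 has invariant factor 2 > 1, so H_1 ≅ Z/2.
  H_2: rank ker ∂_2 − rank ∂_3 = (10 − 10) − 0 = 0, and there is no ∂_3, so H_2 ≅ 0.

As a check, the Euler characteristic is 6 − 15 + 10 = 1, which agrees with 1 − 0 + 0 = 1.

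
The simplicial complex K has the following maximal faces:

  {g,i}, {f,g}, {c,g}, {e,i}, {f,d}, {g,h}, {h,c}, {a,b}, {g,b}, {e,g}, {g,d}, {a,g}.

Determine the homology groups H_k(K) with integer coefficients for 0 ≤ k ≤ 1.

H_0 = Z,  H_1 = Z^4.

Fix the vertex order a < b < c < d < e < f < g < h < i and write every simplex with vertices in increasing order. Then dim K = 1 and the simplices of K are:

  0-simplices (9): a, b, c, d, e, f, g, h, i
  1-simplices (12): ab, ag, bg, cg, ch, df, dg, eg, ei, fg, gh, gi

giving chain groups C_0 ≅ Z^9, C_1 ≅ Z^12.

∂_1: C_1 → C_0 maps an edge to its endpoints' difference, ∂[p,q] = q − p.
The 9×12 boundary matrix has rank 8 and Smith normal form diag(1,1,1,1,1,1,1,1).

Now H_k = ker ∂_k / im ∂_{k+1}, so:

  H_0: rank C_0 − rank ∂_1 = 9 − 8 = 1, and the invariant factors of ∂_1 are all 1, so H_0 ≅ Z.
  H_1: rank ker ∂_1 − rank ∂_2 = (12 − 8) − 0 = 4, and there is no ∂_2, so H_1 ≅ Z^4.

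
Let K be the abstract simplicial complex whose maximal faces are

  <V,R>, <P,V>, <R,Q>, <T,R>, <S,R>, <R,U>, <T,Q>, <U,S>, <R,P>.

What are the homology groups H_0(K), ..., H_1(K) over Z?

H_0 = Z,  H_1 = Z^3.

Take the total order P < Q < R < S < T < U < V on the vertex set. Then K (dimension 1) consists of the simplices:

  0-simplices (7): P, Q, R, S, T, U, V
  1-simplices (9): PR, PV, QR, QT, RS, RT, RU, RV, SU

so the chain groups are C_0 ≅ Z^7, C_1 ≅ Z^9.

The boundary map ∂_1: C_1 → C_0 maps an edge to its endpoints' difference, ∂[p,q] = q − p. For instance
  ∂QR = R − Q.
The 7×9 boundary matrix has rank 6 and Smith normal form diag(1,1,1,1,1,1).

Reading off H_k = ker ∂_k / im ∂_{k+1}:

  H_0: rank C_0 − rank ∂_1 = 7 − 6 = 1, and the invariant factors of ∂_1 are all 1, so H_0 = Z.
  H_1: rank ker ∂_1 − rank ∂_2 = (9 − 6) − 0 = 3, and there is no ∂_2, so H_1 = Z^3.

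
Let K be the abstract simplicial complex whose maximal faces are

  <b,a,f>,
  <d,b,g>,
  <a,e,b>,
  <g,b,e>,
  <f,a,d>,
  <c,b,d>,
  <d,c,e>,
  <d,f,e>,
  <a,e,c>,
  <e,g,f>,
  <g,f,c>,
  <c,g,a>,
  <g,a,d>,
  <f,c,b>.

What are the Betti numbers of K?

b_0 = 1, b_1 = 2, b_2 = 1.

Order the vertices as a < b < c < d < e < f < g. Listing each simplex with vertices in this order, K has dimension 2 with simplices:

  0-simplices (7): a, b, c, d, e, f, g
  1-simplices (21): ab, ac, ad, ae, af, ag, bc, bd, be, bf, bg, cd, ce, cf, cg, de, df, dg, ef, eg, fg
  2-simplices (14): abe, abf, ace, acg, adf, adg, bcd, bcf, bdg, beg, cde, cfg, def, efg

giving chain groups C_0 ≅ Z^7, C_1 ≅ Z^21, C_2 ≅ Z^14.

The boundary map ∂_1: C_1 → C_0 sends each edge [p,q] (with p < q) to q − p. For instance
  ∂df = f − d.
The 7×21 boundary matrix has rank 6 and Smith normal form diag(1,1,1,1,1,1).

The boundary map ∂_2: C_2 → C_1 maps a triangle to the signed sum of its edges. For instance
  ∂adg = dg − ag + ad,
  ∂bcf = cf − bf + bc.
As a 21×14 matrix over Z this has rank 13, with invariant factors (1,1,1,1,1,1,1,1,1,1,1,1,1).

From H_k ≅ ker(∂_k) / im(∂_{k+1}) we obtain:

  H_0: rank C_0 − rank ∂_1 = 7 − 6 = 1, and the invariant factors of ∂_1 are all 1, so H_0 = Z.
  H_1: rank ker ∂_1 − rank ∂_2 = (21 − 6) − 13 = 2, and the invariant factors of ∂_2 are all 1, so H_1 = Z^2.
  H_2: rank ker ∂_2 − rank ∂_3 = (14 − 13) − 0 = 1, and there is no ∂_3, so H_2 = Z.

Hence the Betti numbers are b_0 = 1, b_1 = 2, b_2 = 1.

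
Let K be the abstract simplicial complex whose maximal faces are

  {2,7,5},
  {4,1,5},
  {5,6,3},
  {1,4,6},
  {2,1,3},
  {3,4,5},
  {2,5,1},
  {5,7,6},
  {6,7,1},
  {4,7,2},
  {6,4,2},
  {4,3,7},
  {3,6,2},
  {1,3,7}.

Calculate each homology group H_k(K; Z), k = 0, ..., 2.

We work with the vertex ordering 1 < 2 < 3 < 4 < 5 < 6 < 7. The simplices of K, each written with vertices in increasing order, are:

  0-simplices (7): [1], [2], [3], [4], [5], [6], [7]
  1-simplices (21): [1,2], [1,3], [1,4], [1,5], [1,6], [1,7], [2,3], [2,4], [2,5], [2,6], [2,7], [3,4], [3,5], [3,6], [3,7], [4,5], [4,6], [4,7], [5,6], [5,7], [6,7]
  2-simplices (14): [1,2,3], [1,2,5], [1,3,7], [1,4,5], [1,4,6], [1,6,7], [2,3,6], [2,4,6], [2,4,7], [2,5,7], [3,4,5], [3,4,7], [3,5,6], [5,6,7]

Hence C_0 ≅ Z^7, C_1 ≅ Z^21, C_2 ≅ Z^14.

Boundary ∂_1: C_1 → C_0 is given by ∂[p,q] = [q] − [p]. For instance
  ∂[3,5] = [5] − [3].
This gives a 7×21 integer matrix of rank 6; reducing to Smith normal form yields diagonal entries (1,1,1,1,1,1).

The boundary map ∂_2: C_2 → C_1 acts by ∂[p,q,r] = [q,r] − [p,r] + [p,q]. For instance
  ∂[2,4,7] = [4,7] − [2,7] + [2,4],
  ∂[2,5,7] = [5,7] − [2,7] + [2,5].
The 21×14 boundary matrix has rank 13 and Smith normal form diag(1,1,1,1,1,1,1,1,1,1,1,1,1).

Now H_k = ker ∂_k / im ∂_{k+1}, so:

  H_0: rank C_0 − rank ∂_1 = 7 − 6 = 1, and the invariant factors of ∂_1 are all 1, so H_0 ≅ Z.
  H_1: rank ker ∂_1 − rank ∂_2 = (21 − 6) − 13 = 2, and the invariant factors of ∂_2 are all 1, so H_1 ≅ Z^2.
  H_2: rank ker ∂_2 − rank ∂_3 = (14 − 13) − 0 = 1, and there is no ∂_3, so H_2 ≅ Z.

H_0 ≅ Z,  H_1 ≅ Z^2,  H_2 ≅ Z.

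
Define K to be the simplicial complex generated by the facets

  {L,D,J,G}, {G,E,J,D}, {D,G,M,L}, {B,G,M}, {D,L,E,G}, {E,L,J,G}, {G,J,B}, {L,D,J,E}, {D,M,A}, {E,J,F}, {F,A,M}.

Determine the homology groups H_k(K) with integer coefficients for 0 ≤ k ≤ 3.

We work with the vertex ordering A < B < D < E < F < G < J < L < M. The simplices of K, each written with vertices in increasing order, are:

  0-simplices (9): A, B, D, E, F, G, J, L, M
  1-simplices (22): AD, AF, AM, BG, BJ, BM, DE, DG, DJ, DL, DM, EF, EG, EJ, EL, FJ, FM, GJ, GL, GM, JL, LM
  2-simplices (18): ADM, AFM, BGJ, BGM, DEG, DEJ, DEL, DGJ, DGL, DGM, DJL, DLM, EFJ, EGJ, EGL, EJL, GJL, GLM
  3-simplices (6): DEGJ, DEGL, DEJL, DGJL, DGLM, EGJL

Hence C_0 ≅ Z^9, C_1 ≅ Z^22, C_2 ≅ Z^18, C_3 ≅ Z^6.

The boundary map ∂_1: C_1 → C_0 sends each edge [p,q] (with p < q) to q − p.
This gives a 9×22 integer matrix of rank 8; reducing to Smith normal form yields diagonal entries (1,1,1,1,1,1,1,1).

Boundary ∂_2: C_2 → C_1 sends each 2-simplex [p,q,r] to [q,r] − [p,r] + [p,q]. For instance
  ∂DEJ = EJ − DJ + DE,
  ∂DEG = EG − DG + DE.
As a 22×18 matrix over Z this has rank 13, with invariant factors (1,1,1,1,1,1,1,1,1,1,1,1,1).

∂_3: C_3 → C_2 sends each 3-simplex σ to the alternating sum Σ_i (−1)^i (σ with its i-th vertex removed). For instance
  ∂DGLM = GLM − DLM + DGM − DGL,
  ∂DEJL = EJL − DJL + DEL − DEJ.
This gives a 18×6 integer matrix of rank 5; reducing to Smith normal form yields diagonal entries (1,1,1,1,1).

Now H_k = ker ∂_k / im ∂_{k+1}, so:

  H_0: rank C_0 − rank ∂_1 = 9 − 8 = 1, and the invariant factors of ∂_1 are all 1, so H_0 = Z.
  H_1: rank ker ∂_1 − rank ∂_2 = (22 − 8) − 13 = 1, and the invariant factors of ∂_2 are all 1, so H_1 = Z.
  H_2: rank ker ∂_2 − rank ∂_3 = (18 − 13) − 5 = 0, and the invariant factors of ∂_3 are all 1, so H_2 = 0.
  H_3: rank ker ∂_3 − rank ∂_4 = (6 − 5) − 0 = 1, and there is no ∂_4, so H_3 = Z.

H_0 ≅ Z,  H_1 ≅ Z,  H_2 = 0,  H_3 ≅ Z.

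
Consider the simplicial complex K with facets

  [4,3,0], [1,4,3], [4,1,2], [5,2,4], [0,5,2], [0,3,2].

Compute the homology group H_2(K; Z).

H_2 ≅ 0.

Order the vertices as 0 < 1 < 2 < 3 < 4 < 5. Listing each simplex with vertices in this order, K has dimension 2 with simplices:

  0-simplices (6): [0], [1], [2], [3], [4], [5]
  1-simplices (12): [0,2], [0,3], [0,4], [0,5], [1,2], [1,3], [1,4], [2,3], [2,4], [2,5], [3,4], [4,5]
  2-simplices (6): [0,2,3], [0,2,5], [0,3,4], [1,2,4], [1,3,4], [2,4,5]

giving chain groups C_0 ≅ Z^6, C_1 ≅ Z^12, C_2 ≅ Z^6.

The boundary map ∂_1: C_1 → C_0 maps an edge to its endpoints' difference, ∂[p,q] = q − p. For instance
  ∂[0,2] = [2] − [0].
The resulting 6×12 matrix has rank 5, and its Smith normal form has invariant factors (1,1,1,1,1).

∂_2: C_2 → C_1 acts by ∂[p,q,r] = [q,r] − [p,r] + [p,q]. For instance
  ∂[0,2,3] = [2,3] − [0,3] + [0,2],
  ∂[1,2,4] = [2,4] − [1,4] + [1,2].
The resulting 12×6 matrix has rank 6, and its Smith normal form has invariant factors (1,1,1,1,1,1).

Computing H_k = (kernel of ∂_k) / (image of ∂_{k+1}):

  H_2: rank ker ∂_2 − rank ∂_3 = (6 − 6) − 0 = 0, and there is no ∂_3, so H_2 ≅ 0.

(K is a triangulation of the cylinder S^1 x I.)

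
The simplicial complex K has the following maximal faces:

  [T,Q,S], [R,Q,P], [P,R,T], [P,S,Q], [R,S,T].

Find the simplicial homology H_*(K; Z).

H_0 ≅ Z,  H_1 ≅ Z,  H_2 = 0.

Order the vertices as P < Q < R < S < T. Listing each simplex with vertices in this order, K has dimension 2 with simplices:

  0-simplices (5): P, Q, R, S, T
  1-simplices (10): PQ, PR, PS, PT, QR, QS, QT, RS, RT, ST
  2-simplices (5): PQR, PQS, PRT, QST, RST

so the chain groups are C_0 ≅ Z^5, C_1 ≅ Z^10, C_2 ≅ Z^5.

Boundary ∂_1: C_1 → C_0 is given by ∂[p,q] = [q] − [p].
The 5×10 boundary matrix has rank 4 and Smith normal form diag(1,1,1,1).

∂_2: C_2 → C_1 maps a triangle to the signed sum of its edges. For instance
  ∂PQS = QS − PS + PQ,
  ∂QST = ST − QT + QS.
As a 10×5 matrix over Z this has rank 5, with invariant factors (1,1,1,1,1).

Reading off H_k = ker ∂_k / im ∂_{k+1}:

  H_0: rank C_0 − rank ∂_1 = 5 − 4 = 1, and the invariant factors of ∂_1 are all 1, so H_0 = Z.
  H_1: rank ker ∂_1 − rank ∂_2 = (10 − 4) − 5 = 1, and the invariant factors of ∂_2 are all 1, so H_1 = Z.
  H_2: rank ker ∂_2 − rank ∂_3 = (5 − 5) − 0 = 0, and there is no ∂_3, so H_2 = 0.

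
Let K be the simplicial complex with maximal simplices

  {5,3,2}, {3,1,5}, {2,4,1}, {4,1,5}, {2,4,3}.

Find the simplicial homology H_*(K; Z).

Order the vertices as 1 < 2 < 3 < 4 < 5. Listing each simplex with vertices in this order, K has dimension 2 with simplices:

  0-simplices (5): [1], [2], [3], [4], [5]
  1-simplices (10): [1,2], [1,3], [1,4], [1,5], [2,3], [2,4], [2,5], [3,4], [3,5], [4,5]
  2-simplices (5): [1,2,4], [1,3,5], [1,4,5], [2,3,4], [2,3,5]

so the chain groups are C_0 ≅ Z^5, C_1 ≅ Z^10, C_2 ≅ Z^5.

The boundary map ∂_1: C_1 → C_0 sends each edge [p,q] (with p < q) to q − p. For instance
  ∂[2,3] = [3] − [2].
The 5×10 boundary matrix has rank 4 and Smith normal form diag(1,1,1,1).

Boundary ∂_2: C_2 → C_1 sends each 2-simplex [p,q,r] to [q,r] − [p,r] + [p,q]. For instance
  ∂[1,2,4] = [2,4] − [1,4] + [1,2],
  ∂[1,3,5] = [3,5] − [1,5] + [1,3].
As a 10×5 matrix over Z this has rank 5, with invariant factors (1,1,1,1,1).

Now H_k = ker ∂_k / im ∂_{k+1}, so:

  H_0: rank C_0 − rank ∂_1 = 5 − 4 = 1, and the invariant factors of ∂_1 are all 1, so H_0 = Z.
  H_1: rank ker ∂_1 − rank ∂_2 = (10 − 4) − 5 = 1, and the invariant factors of ∂_2 are all 1, so H_1 = Z.
  H_2: rank ker ∂_2 − rank ∂_3 = (5 − 5) − 0 = 0, and there is no ∂_3, so H_2 = 0.

H_0 ≅ Z,  H_1 ≅ Z,  H_2 = 0.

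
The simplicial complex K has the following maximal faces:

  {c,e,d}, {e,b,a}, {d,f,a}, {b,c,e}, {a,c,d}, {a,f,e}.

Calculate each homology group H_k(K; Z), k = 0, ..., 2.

We work with the vertex ordering a < b < c < d < e < f. The simplices of K, each written with vertices in increasing order, are:

  0-simplices (6): a, b, c, d, e, f
  1-simplices (12): ab, ac, ad, ae, af, bc, be, cd, ce, de, df, ef
  2-simplices (6): abe, acd, adf, aef, bce, cde

Hence C_0 ≅ Z^6, C_1 ≅ Z^12, C_2 ≅ Z^6.

Boundary ∂_1: C_1 → C_0 maps an edge to its endpoints' difference, ∂[p,q] = q − p. For instance
  ∂ae = e − a.
As a 6×12 matrix over Z this has rank 5, with invariant factors (1,1,1,1,1).

The boundary map ∂_2: C_2 → C_1 sends each 2-simplex [p,q,r] to [q,r] − [p,r] + [p,q]. For instance
  ∂adf = df − af + ad,
  ∂acd = cd − ad + ac.
This gives a 12×6 integer matrix of rank 6; reducing to Smith normal form yields diagonal entries (1,1,1,1,1,1).

Reading off H_k = ker ∂_k / im ∂_{k+1}:

  H_0: rank C_0 − rank ∂_1 = 6 − 5 = 1, and the invariant factors of ∂_1 are all 1, so H_0 ≅ Z.
  H_1: rank ker ∂_1 − rank ∂_2 = (12 − 5) − 6 = 1, and the invariant factors of ∂_2 are all 1, so H_1 ≅ Z.
  H_2: rank ker ∂_2 − rank ∂_3 = (6 − 6) − 0 = 0, and there is no ∂_3, so H_2 ≅ 0.

(K is a triangulation of the cylinder S^1 x I.)

H_0 ≅ Z,  H_1 ≅ Z,  H_2 = 0.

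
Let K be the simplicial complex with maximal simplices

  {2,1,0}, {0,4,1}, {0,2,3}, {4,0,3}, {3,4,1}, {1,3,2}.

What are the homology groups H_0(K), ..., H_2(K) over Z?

H_0 ≅ Z,  H_1 = 0,  H_2 ≅ Z.

K has 5 vertices, 9 edges, 6 triangles.
rank ∂_0 = 0, rank ∂_1 = 4 ⇒ b_0 = 5 − 0 − 4 = 1; all invariant factors of ∂_1 are 1 so no torsion. So H_0 = Z.
rank ∂_1 = 4, rank ∂_2 = 5 ⇒ b_1 = 9 − 4 − 5 = 0; all invariant factors of ∂_2 are 1 so no torsion. So H_1 = 0.
rank ∂_2 = 5, rank ∂_3 = 0 ⇒ b_2 = 6 − 5 − 0 = 1. So H_2 = Z.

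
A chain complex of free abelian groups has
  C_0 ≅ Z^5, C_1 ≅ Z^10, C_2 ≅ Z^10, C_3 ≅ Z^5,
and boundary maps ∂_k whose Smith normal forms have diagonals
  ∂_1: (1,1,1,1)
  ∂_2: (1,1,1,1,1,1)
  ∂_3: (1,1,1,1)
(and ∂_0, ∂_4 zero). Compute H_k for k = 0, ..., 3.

H_0: b_0 = 5 − 0 − 4 = 1; torsion from ∂_1 factors > 1: none. So H_0 ≅ Z.
H_1: b_1 = 10 − 4 − 6 = 0; torsion from ∂_2 factors > 1: none. So H_1 ≅ 0.
H_2: b_2 = 10 − 6 − 4 = 0; torsion from ∂_3 factors > 1: none. So H_2 ≅ 0.
H_3: b_3 = 5 − 4 − 0 = 1; torsion from ∂_4 factors > 1: none. So H_3 ≅ Z.

H_0 ≅ Z,  H_1 = 0,  H_2 = 0,  H_3 ≅ Z.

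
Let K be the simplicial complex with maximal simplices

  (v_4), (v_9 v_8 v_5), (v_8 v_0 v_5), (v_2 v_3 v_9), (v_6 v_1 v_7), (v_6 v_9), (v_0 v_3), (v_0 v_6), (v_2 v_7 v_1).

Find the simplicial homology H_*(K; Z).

Order the vertices as v_0 < v_1 < v_2 < v_3 < v_4 < v_5 < v_6 < v_7 < v_8 < v_9. Listing each simplex with vertices in this order, K has dimension 2 with simplices:

  0-simplices (10): [v_0], [v_1], [v_2], [v_3], [v_4], [v_5], [v_6], [v_7], [v_8], [v_9]
  1-simplices (16): (16 of them)
  2-simplices (5): [v_0,v_5,v_8], [v_1,v_2,v_7], [v_1,v_6,v_7], [v_2,v_3,v_9], [v_5,v_8,v_9]

giving chain groups C_0 ≅ Z^10, C_1 ≅ Z^16, C_2 ≅ Z^5.

The boundary map ∂_1: C_1 → C_0 sends each edge [p,q] (with p < q) to q − p.
This gives a 10×16 integer matrix of rank 8; reducing to Smith normal form yields diagonal entries (1,1,1,1,1,1,1,1).

The boundary map ∂_2: C_2 → C_1 acts by ∂[p,q,r] = [q,r] − [p,r] + [p,q]. For instance
  ∂[v_1,v_6,v_7] = [v_6,v_7] − [v_1,v_7] + [v_1,v_6],
  ∂[v_5,v_8,v_9] = [v_8,v_9] − [v_5,v_9] + [v_5,v_8].
The resulting 16×5 matrix has rank 5, and its Smith normal form has invariant factors (1,1,1,1,1).

Now H_k = ker ∂_k / im ∂_{k+1}, so:

  H_0: rank C_0 − rank ∂_1 = 10 − 8 = 2, and the invariant factors of ∂_1 are all 1, so H_0 = Z^2.
  H_1: rank ker ∂_1 − rank ∂_2 = (16 − 8) − 5 = 3, and the invariant factors of ∂_2 are all 1, so H_1 = Z^3.
  H_2: rank ker ∂_2 − rank ∂_3 = (5 − 5) − 0 = 0, and there is no ∂_3, so H_2 = 0.

As a check, the Euler characteristic is 10 − 16 + 5 = -1, which agrees with 2 − 3 + 0 = -1.

H_0 ≅ Z^2,  H_1 ≅ Z^3,  H_2 = 0.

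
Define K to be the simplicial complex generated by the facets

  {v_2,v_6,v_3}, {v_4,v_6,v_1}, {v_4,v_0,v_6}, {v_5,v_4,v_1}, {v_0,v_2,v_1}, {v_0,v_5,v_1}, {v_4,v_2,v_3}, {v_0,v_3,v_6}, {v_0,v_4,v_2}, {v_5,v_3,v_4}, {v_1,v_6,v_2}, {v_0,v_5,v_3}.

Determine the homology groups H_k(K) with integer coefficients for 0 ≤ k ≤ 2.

H_0 = Z,  H_1 = Z/2,  H_2 = 0.

Order the vertices as v_0 < v_1 < v_2 < v_3 < v_4 < v_5 < v_6. Listing each simplex with vertices in this order, K has dimension 2 with simplices:

  0-simplices (7): [v_0], [v_1], [v_2], [v_3], [v_4], [v_5], [v_6]
  1-simplices (18): (18 of them)
  2-simplices (12): (12 of them)

giving chain groups C_0 ≅ Z^7, C_1 ≅ Z^18, C_2 ≅ Z^12.

The boundary map ∂_1: C_1 → C_0 sends each edge [p,q] (with p < q) to q − p. For instance
  ∂[v_3,v_5] = [v_5] − [v_3].
As a 7×18 matrix over Z this has rank 6, with invariant factors (1,1,1,1,1,1).

The boundary map ∂_2: C_2 → C_1 sends each 2-simplex [p,q,r] to [q,r] − [p,r] + [p,q]. For instance
  ∂[v_0,v_3,v_5] = [v_3,v_5] − [v_0,v_5] + [v_0,v_3],
  ∂[v_0,v_1,v_5] = [v_1,v_5] − [v_0,v_5] + [v_0,v_1].
The resulting 18×12 matrix has rank 12, and its Smith normal form has invariant factors (1,1,1,1,1,1,1,1,1,1,1,2).

Now H_k = ker ∂_k / im ∂_{k+1}, so:

  H_0: rank C_0 − rank ∂_1 = 7 − 6 = 1, and the invariant factors of ∂_1 are all 1, so H_0 ≅ Z.
  H_1: rank ker ∂_1 − rank ∂_2 = (18 − 6) − 12 = 0, and ∂_2 has invariant factor 2 > 1, so H_1 ≅ Z/2.
  H_2: rank ker ∂_2 − rank ∂_3 = (12 − 12) − 0 = 0, and there is no ∂_3, so H_2 ≅ 0.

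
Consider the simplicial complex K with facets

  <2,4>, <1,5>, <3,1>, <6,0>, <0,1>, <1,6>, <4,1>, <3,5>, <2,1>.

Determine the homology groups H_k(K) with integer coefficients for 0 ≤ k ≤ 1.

H_0 ≅ Z,  H_1 ≅ Z^3.

We work with the vertex ordering 0 < 1 < 2 < 3 < 4 < 5 < 6. The simplices of K, each written with vertices in increasing order, are:

  0-simplices (7): [0], [1], [2], [3], [4], [5], [6]
  1-simplices (9): [0,1], [0,6], [1,2], [1,3], [1,4], [1,5], [1,6], [2,4], [3,5]

so the chain groups are C_0 ≅ Z^7, C_1 ≅ Z^9.

∂_1: C_1 → C_0 is given by ∂[p,q] = [q] − [p].
As a 7×9 matrix over Z this has rank 6, with invariant factors (1,1,1,1,1,1).

Reading off H_k = ker ∂_k / im ∂_{k+1}:

  H_0: rank C_0 − rank ∂_1 = 7 − 6 = 1, and the invariant factors of ∂_1 are all 1, so H_0 ≅ Z.
  H_1: rank ker ∂_1 − rank ∂_2 = (9 − 6) − 0 = 3, and there is no ∂_2, so H_1 ≅ Z^3.

(K is a triangulation of a wedge of 3 circles.)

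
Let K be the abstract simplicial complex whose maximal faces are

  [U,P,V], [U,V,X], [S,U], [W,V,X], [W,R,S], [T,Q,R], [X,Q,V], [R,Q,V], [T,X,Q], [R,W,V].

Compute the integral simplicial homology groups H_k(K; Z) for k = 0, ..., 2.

We work with the vertex ordering P < Q < R < S < T < U < V < W < X. The simplices of K, each written with vertices in increasing order, are:

  0-simplices (9): P, Q, R, S, T, U, V, W, X
  1-simplices (18): PU, PV, QR, QT, QV, QX, RS, RT, RV, RW, SU, SW, TX, UV, UX, VW, VX, WX
  2-simplices (9): PUV, QRT, QRV, QTX, QVX, RSW, RVW, UVX, VWX

Hence C_0 ≅ Z^9, C_1 ≅ Z^18, C_2 ≅ Z^9.

The boundary map ∂_1: C_1 → C_0 maps an edge to its endpoints' difference, ∂[p,q] = q − p.
As a 9×18 matrix over Z this has rank 8, with invariant factors (1,1,1,1,1,1,1,1).

Boundary ∂_2: C_2 → C_1 maps a triangle to the signed sum of its edges. For instance
  ∂QVX = VX − QX + QV,
  ∂PUV = UV − PV + PU.
The 18×9 boundary matrix has rank 9 and Smith normal form diag(1,1,1,1,1,1,1,1,1).

Reading off H_k = ker ∂_k / im ∂_{k+1}:

  H_0: rank C_0 − rank ∂_1 = 9 − 8 = 1, and the invariant factors of ∂_1 are all 1, so H_0 ≅ Z.
  H_1: rank ker ∂_1 − rank ∂_2 = (18 − 8) − 9 = 1, and the invariant factors of ∂_2 are all 1, so H_1 ≅ Z.
  H_2: rank ker ∂_2 − rank ∂_3 = (9 − 9) − 0 = 0, and there is no ∂_3, so H_2 ≅ 0.

H_0 = Z,  H_1 = Z,  H_2 = 0.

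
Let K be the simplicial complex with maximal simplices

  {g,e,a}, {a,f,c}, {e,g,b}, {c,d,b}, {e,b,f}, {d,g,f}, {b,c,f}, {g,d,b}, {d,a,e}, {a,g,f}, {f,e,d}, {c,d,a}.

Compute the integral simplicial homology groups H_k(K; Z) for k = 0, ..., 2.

We work with the vertex ordering a < b < c < d < e < f < g. The simplices of K, each written with vertices in increasing order, are:

  0-simplices (7): a, b, c, d, e, f, g
  1-simplices (18): ac, ad, ae, af, ag, bc, bd, be, bf, bg, cd, cf, de, df, dg, ef, eg, fg
  2-simplices (12): acd, acf, ade, aeg, afg, bcd, bcf, bdg, bef, beg, def, dfg

giving chain groups C_0 ≅ Z^7, C_1 ≅ Z^18, C_2 ≅ Z^12.

The boundary map ∂_1: C_1 → C_0 is given by ∂[p,q] = [q] − [p]. For instance
  ∂cd = d − c.
The 7×18 boundary matrix has rank 6 and Smith normal form diag(1,1,1,1,1,1).

∂_2: C_2 → C_1 sends each 2-simplex [p,q,r] to [q,r] − [p,r] + [p,q]. For instance
  ∂acf = cf − af + ac,
  ∂ade = de − ae + ad.
The resulting 18×12 matrix has rank 12, and its Smith normal form has invariant factors (1,1,1,1,1,1,1,1,1,1,1,2).

Computing H_k = (kernel of ∂_k) / (image of ∂_{k+1}):

  H_0: rank C_0 − rank ∂_1 = 7 − 6 = 1, and the invariant factors of ∂_1 are all 1, so H_0 ≅ Z.
  H_1: rank ker ∂_1 − rank ∂_2 = (18 − 6) − 12 = 0, and ∂_2 has invariant factor 2 > 1, so H_1 ≅ Z/2.
  H_2: rank ker ∂_2 − rank ∂_3 = (12 − 12) − 0 = 0, and there is no ∂_3, so H_2 ≅ 0.

H_0 = Z,  H_1 = Z/2,  H_2 = 0.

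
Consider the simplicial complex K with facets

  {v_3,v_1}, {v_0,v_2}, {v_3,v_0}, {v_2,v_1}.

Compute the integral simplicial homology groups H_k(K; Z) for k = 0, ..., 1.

Fix the vertex order v_0 < v_1 < v_2 < v_3 and write every simplex with vertices in increasing order. Then dim K = 1 and the simplices of K are:

  0-simplices (4): [v_0], [v_1], [v_2], [v_3]
  1-simplices (4): [v_0,v_2], [v_0,v_3], [v_1,v_2], [v_1,v_3]

Hence C_0 ≅ Z^4, C_1 ≅ Z^4.

Boundary ∂_1: C_1 → C_0 is given by ∂[p,q] = [q] − [p]. For instance
  ∂[v_1,v_3] = [v_3] − [v_1].
The resulting 4×4 matrix has rank 3, and its Smith normal form has invariant factors (1,1,1).

Now H_k = ker ∂_k / im ∂_{k+1}, so:

  H_0: rank C_0 − rank ∂_1 = 4 − 3 = 1, and the invariant factors of ∂_1 are all 1, so H_0 ≅ Z.
  H_1: rank ker ∂_1 − rank ∂_2 = (4 − 3) − 0 = 1, and there is no ∂_2, so H_1 ≅ Z.

As a check, the Euler characteristic is 4 − 4 = 0, which agrees with 1 − 1 = 0.

H_0 = Z,  H_1 = Z.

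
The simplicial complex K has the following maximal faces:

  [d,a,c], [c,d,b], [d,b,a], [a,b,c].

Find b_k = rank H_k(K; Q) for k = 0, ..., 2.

K has 4 vertices, 6 edges, 4 triangles.
rank ∂_0 = 0, rank ∂_1 = 3 ⇒ b_0 = 4 − 0 − 3 = 1; all invariant factors of ∂_1 are 1 so no torsion. So H_0 = Z.
rank ∂_1 = 3, rank ∂_2 = 3 ⇒ b_1 = 6 − 3 − 3 = 0; all invariant factors of ∂_2 are 1 so no torsion. So H_1 = 0.
rank ∂_2 = 3, rank ∂_3 = 0 ⇒ b_2 = 4 − 3 − 0 = 1. So H_2 = Z.

b_0 = 1, b_1 = 0, b_2 = 1.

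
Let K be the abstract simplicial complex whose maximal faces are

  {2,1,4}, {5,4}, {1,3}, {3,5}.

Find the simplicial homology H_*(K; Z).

H_0 ≅ Z,  H_1 ≅ Z,  H_2 = 0.

We work with the vertex ordering 1 < 2 < 3 < 4 < 5. The simplices of K, each written with vertices in increasing order, are:

  0-simplices (5): [1], [2], [3], [4], [5]
  1-simplices (6): [1,2], [1,3], [1,4], [2,4], [3,5], [4,5]
  2-simplices (1): [1,2,4]

giving chain groups C_0 ≅ Z^5, C_1 ≅ Z^6, C_2 ≅ Z^1.

The boundary map ∂_1: C_1 → C_0 maps an edge to its endpoints' difference, ∂[p,q] = q − p. For instance
  ∂[1,4] = [4] − [1].
This gives a 5×6 integer matrix of rank 4; reducing to Smith normal form yields diagonal entries (1,1,1,1).

The boundary map ∂_2: C_2 → C_1 acts by ∂[p,q,r] = [q,r] − [p,r] + [p,q]. For instance
  ∂[1,2,4] = [2,4] − [1,4] + [1,2].
This gives a 6×1 integer matrix of rank 1; reducing to Smith normal form yields diagonal entries (1).

From H_k ≅ ker(∂_k) / im(∂_{k+1}) we obtain:

  H_0: rank C_0 − rank ∂_1 = 5 − 4 = 1, and the invariant factors of ∂_1 are all 1, so H_0 = Z.
  H_1: rank ker ∂_1 − rank ∂_2 = (6 − 4) − 1 = 1, and the invariant factors of ∂_2 are all 1, so H_1 = Z.
  H_2: rank ker ∂_2 − rank ∂_3 = (1 − 1) − 0 = 0, and there is no ∂_3, so H_2 = 0.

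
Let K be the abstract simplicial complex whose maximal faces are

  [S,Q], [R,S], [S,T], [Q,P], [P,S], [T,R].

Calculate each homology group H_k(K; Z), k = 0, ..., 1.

H_0 ≅ Z,  H_1 ≅ Z^2.

K has 5 vertices, 6 edges.
rank ∂_0 = 0, rank ∂_1 = 4 ⇒ b_0 = 5 − 0 − 4 = 1; all invariant factors of ∂_1 are 1 so no torsion. So H_0 ≅ Z.
rank ∂_1 = 4, rank ∂_2 = 0 ⇒ b_1 = 6 − 4 − 0 = 2. So H_1 ≅ Z^2.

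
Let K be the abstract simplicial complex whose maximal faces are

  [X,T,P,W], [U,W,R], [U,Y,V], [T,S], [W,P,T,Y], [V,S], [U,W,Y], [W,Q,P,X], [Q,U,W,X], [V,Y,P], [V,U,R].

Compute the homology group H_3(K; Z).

We work with the vertex ordering P < Q < R < S < T < U < V < W < X < Y. The simplices of K, each written with vertices in increasing order, are:

  0-simplices (10): P, Q, R, S, T, U, V, W, X, Y
  1-simplices (24): PQ, PT, PV, PW, PX, PY, QU, QW, QX, RU, RV, RW, ST, SV, TW, TX, TY, UV, UW, UX, UY, VY, WX, WY
  2-simplices (18): PQW, PQX, PTW, PTX, PTY, PVY, PWX, PWY, QUW, QUX, QWX, RUV, RUW, TWX, TWY, UVY, UWX, UWY
  3-simplices (4): PQWX, PTWX, PTWY, QUWX

Hence C_0 ≅ Z^10, C_1 ≅ Z^24, C_2 ≅ Z^18, C_3 ≅ Z^4.

∂_1: C_1 → C_0 is given by ∂[p,q] = [q] − [p]. For instance
  ∂PW = W − P.
The resulting 10×24 matrix has rank 9, and its Smith normal form has invariant factors (1,1,1,1,1,1,1,1,1).

The boundary map ∂_2: C_2 → C_1 sends each 2-simplex [p,q,r] to [q,r] − [p,r] + [p,q]. For instance
  ∂PWX = WX − PX + PW,
  ∂UWX = WX − UX + UW.
As a 24×18 matrix over Z this has rank 14, with invariant factors (1,1,1,1,1,1,1,1,1,1,1,1,1,1).

∂_3: C_3 → C_2 sends each 3-simplex σ to the alternating sum Σ_i (−1)^i (σ with its i-th vertex removed). For instance
  ∂PQWX = QWX − PWX + PQX − PQW,
  ∂QUWX = UWX − QWX + QUX − QUW.
As a 18×4 matrix over Z this has rank 4, with invariant factors (1,1,1,1).

From H_k ≅ ker(∂_k) / im(∂_{k+1}) we obtain:

  H_3: rank ker ∂_3 − rank ∂_4 = (4 − 4) − 0 = 0, and there is no ∂_4, so H_3 = 0.

H_3 ≅ 0.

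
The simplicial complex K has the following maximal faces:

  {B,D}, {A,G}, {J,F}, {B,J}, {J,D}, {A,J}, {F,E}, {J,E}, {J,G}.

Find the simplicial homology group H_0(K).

Fix the vertex order A < B < D < E < F < G < J and write every simplex with vertices in increasing order. Then dim K = 1 and the simplices of K are:

  0-simplices (7): A, B, D, E, F, G, J
  1-simplices (9): AG, AJ, BD, BJ, DJ, EF, EJ, FJ, GJ

giving chain groups C_0 ≅ Z^7, C_1 ≅ Z^9.

Boundary ∂_1: C_1 → C_0 is given by ∂[p,q] = [q] − [p]. For instance
  ∂AJ = J − A.
This gives a 7×9 integer matrix of rank 6; reducing to Smith normal form yields diagonal entries (1,1,1,1,1,1).

Computing H_k = (kernel of ∂_k) / (image of ∂_{k+1}):

  H_0: rank C_0 − rank ∂_1 = 7 − 6 = 1, and the invariant factors of ∂_1 are all 1, so H_0 ≅ Z.

(K is a triangulation of a wedge of 3 circles.)

H_0 ≅ Z.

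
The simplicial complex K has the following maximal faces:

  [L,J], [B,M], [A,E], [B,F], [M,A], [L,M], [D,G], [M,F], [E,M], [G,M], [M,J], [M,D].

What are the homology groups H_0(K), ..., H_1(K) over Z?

Fix the vertex order A < B < D < E < F < G < J < L < M and write every simplex with vertices in increasing order. Then dim K = 1 and the simplices of K are:

  0-simplices (9): A, B, D, E, F, G, J, L, M
  1-simplices (12): AE, AM, BF, BM, DG, DM, EM, FM, GM, JL, JM, LM

giving chain groups C_0 ≅ Z^9, C_1 ≅ Z^12.

∂_1: C_1 → C_0 maps an edge to its endpoints' difference, ∂[p,q] = q − p. For instance
  ∂BM = M − B.
As a 9×12 matrix over Z this has rank 8, with invariant factors (1,1,1,1,1,1,1,1).

Computing H_k = (kernel of ∂_k) / (image of ∂_{k+1}):

  H_0: rank C_0 − rank ∂_1 = 9 − 8 = 1, and the invariant factors of ∂_1 are all 1, so H_0 = Z.
  H_1: rank ker ∂_1 − rank ∂_2 = (12 − 8) − 0 = 4, and there is no ∂_2, so H_1 = Z^4.

H_0 = Z,  H_1 = Z^4.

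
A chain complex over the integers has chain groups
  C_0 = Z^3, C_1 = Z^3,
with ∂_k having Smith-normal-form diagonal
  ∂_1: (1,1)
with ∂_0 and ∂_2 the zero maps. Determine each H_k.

H_0 = Z,  H_1 = Z.

H_0: b_0 = 3 − 0 − 2 = 1; torsion from ∂_1 factors > 1: none. So H_0 = Z.
H_1: b_1 = 3 − 2 − 0 = 1; torsion from ∂_2 factors > 1: none. So H_1 = Z.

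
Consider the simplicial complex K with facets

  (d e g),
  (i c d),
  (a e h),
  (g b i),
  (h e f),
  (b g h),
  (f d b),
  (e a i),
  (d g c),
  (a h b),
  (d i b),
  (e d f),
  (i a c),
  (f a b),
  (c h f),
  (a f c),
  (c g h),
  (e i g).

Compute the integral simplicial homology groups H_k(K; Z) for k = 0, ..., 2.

We work with the vertex ordering a < b < c < d < e < f < g < h < i. The simplices of K, each written with vertices in increasing order, are:

  0-simplices (9): a, b, c, d, e, f, g, h, i
  1-simplices (27): ab, ac, ae, af, ah, ai, bd, bf, bg, bh, bi, cd, cf, cg, ch, ci, de, df, dg, di, ef, eg, eh, ei, fh, gh, gi
  2-simplices (18): abf, abh, acf, aci, aeh, aei, bdf, bdi, bgh, bgi, cdg, cdi, cfh, cgh, def, deg, efh, egi

so the chain groups are C_0 ≅ Z^9, C_1 ≅ Z^27, C_2 ≅ Z^18.

The boundary map ∂_1: C_1 → C_0 is given by ∂[p,q] = [q] − [p].
The 9×27 boundary matrix has rank 8 and Smith normal form diag(1,1,1,1,1,1,1,1).

The boundary map ∂_2: C_2 → C_1 sends each 2-simplex [p,q,r] to [q,r] − [p,r] + [p,q]. For instance
  ∂egi = gi − ei + eg,
  ∂bgi = gi − bi + bg.
The 27×18 boundary matrix has rank 18 and Smith normal form diag(1,1,1,1,1,1,1,1,1,1,1,1,1,1,1,1,1,2).

Reading off H_k = ker ∂_k / im ∂_{k+1}:

  H_0: rank C_0 − rank ∂_1 = 9 − 8 = 1, and the invariant factors of ∂_1 are all 1, so H_0 = Z.
  H_1: rank ker ∂_1 − rank ∂_2 = (27 − 8) − 18 = 1, and ∂_2 has invariant factor 2 > 1, so H_1 = Z ⊕ Z/2Z.
  H_2: rank ker ∂_2 − rank ∂_3 = (18 − 18) − 0 = 0, and there is no ∂_3, so H_2 = 0.

As a check, the Euler characteristic is 9 − 27 + 18 = 0, which agrees with 1 − 1 + 0 = 0.

H_0 = Z,  H_1 = Z ⊕ Z/2Z,  H_2 = 0.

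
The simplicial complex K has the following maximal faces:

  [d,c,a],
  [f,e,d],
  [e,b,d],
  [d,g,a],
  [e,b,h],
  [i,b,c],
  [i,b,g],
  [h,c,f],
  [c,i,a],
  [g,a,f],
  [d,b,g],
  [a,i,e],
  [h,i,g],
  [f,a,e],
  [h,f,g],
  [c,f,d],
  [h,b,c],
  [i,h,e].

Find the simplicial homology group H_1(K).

Order the vertices as a < b < c < d < e < f < g < h < i. Listing each simplex with vertices in this order, K has dimension 2 with simplices:

  0-simplices (9): a, b, c, d, e, f, g, h, i
  1-simplices (27): ac, ad, ae, af, ag, ai, bc, bd, be, bg, bh, bi, cd, cf, ch, ci, de, df, dg, ef, eh, ei, fg, fh, gh, gi, hi
  2-simplices (18): acd, aci, adg, aef, aei, afg, bch, bci, bde, bdg, beh, bgi, cdf, cfh, def, ehi, fgh, ghi

Hence C_0 ≅ Z^9, C_1 ≅ Z^27, C_2 ≅ Z^18.

Boundary ∂_1: C_1 → C_0 sends each edge [p,q] (with p < q) to q − p. For instance
  ∂ci = i − c.
The 9×27 boundary matrix has rank 8 and Smith normal form diag(1,1,1,1,1,1,1,1).

The boundary map ∂_2: C_2 → C_1 sends each 2-simplex [p,q,r] to [q,r] − [p,r] + [p,q]. For instance
  ∂ghi = hi − gi + gh,
  ∂beh = eh − bh + be.
This gives a 27×18 integer matrix of rank 18; reducing to Smith normal form yields diagonal entries (1,1,1,1,1,1,1,1,1,1,1,1,1,1,1,1,1,2).

Computing H_k = (kernel of ∂_k) / (image of ∂_{k+1}):

  H_1: rank ker ∂_1 − rank ∂_2 = (27 − 8) − 18 = 1, and ∂_2 has invariant factor 2 > 1, so H_1 = Z ⊕ Z_2.

H_1 ≅ Z ⊕ Z_2.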